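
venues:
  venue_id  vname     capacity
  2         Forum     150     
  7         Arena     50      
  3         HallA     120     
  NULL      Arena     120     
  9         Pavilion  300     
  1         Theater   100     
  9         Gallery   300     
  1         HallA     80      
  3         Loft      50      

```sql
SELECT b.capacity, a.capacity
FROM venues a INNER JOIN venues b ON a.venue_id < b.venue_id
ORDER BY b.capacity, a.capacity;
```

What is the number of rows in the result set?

INNER JOIN keeps only pairs where the ON condition holds.
Matching on a.venue_id < b.venue_id. A NULL in a compared column never satisfies the condition.
- venue_id=2: 5 matching b row(s), so 5 row(s) emitted.
- venue_id=7: 2 matching b row(s), so 2 row(s) emitted.
- venue_id=3: 3 matching b row(s), so 3 row(s) emitted.
- venue_id=NULL: no matching b row, dropped.
- venue_id=9: no matching b row, dropped.
- venue_id=1: 6 matching b row(s), so 6 row(s) emitted.
- venue_id=9: no matching b row, dropped.
- venue_id=1: 6 matching b row(s), so 6 row(s) emitted.
- venue_id=3: 3 matching b row(s), so 3 row(s) emitted.
Total: 25 rows.

25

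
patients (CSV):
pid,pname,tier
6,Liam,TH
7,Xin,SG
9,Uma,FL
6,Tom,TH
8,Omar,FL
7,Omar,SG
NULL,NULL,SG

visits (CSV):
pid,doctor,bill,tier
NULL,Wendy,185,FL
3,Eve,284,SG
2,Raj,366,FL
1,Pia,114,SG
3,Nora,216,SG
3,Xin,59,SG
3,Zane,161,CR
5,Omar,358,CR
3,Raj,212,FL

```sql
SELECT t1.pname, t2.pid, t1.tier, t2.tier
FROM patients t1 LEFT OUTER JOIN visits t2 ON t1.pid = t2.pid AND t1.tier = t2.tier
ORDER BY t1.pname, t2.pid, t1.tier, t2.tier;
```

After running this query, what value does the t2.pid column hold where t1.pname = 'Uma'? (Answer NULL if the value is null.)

NULL

LEFT JOIN keeps every row from `patients`; unmatched rows get NULL for `visits`'s columns.
Matching on t1.pid = t2.pid AND t1.tier = t2.tier. A NULL in a compared column never satisfies the condition.
Matched pairs: 0; unmatched t1 rows kept: 7.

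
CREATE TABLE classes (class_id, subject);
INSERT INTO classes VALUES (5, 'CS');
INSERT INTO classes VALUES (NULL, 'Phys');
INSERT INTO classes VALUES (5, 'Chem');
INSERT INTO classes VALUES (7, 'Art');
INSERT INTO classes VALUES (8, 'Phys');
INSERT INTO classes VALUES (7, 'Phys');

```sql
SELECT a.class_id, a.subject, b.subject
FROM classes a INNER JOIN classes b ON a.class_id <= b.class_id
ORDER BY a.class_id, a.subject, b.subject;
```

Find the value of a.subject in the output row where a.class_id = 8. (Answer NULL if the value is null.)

INNER JOIN keeps only pairs where the ON condition holds.
Matching on a.class_id <= b.class_id. A NULL in a compared column never satisfies the condition.
- a[0] class_id=5 → 5 match(es) in b → 5 row(s).
- a[1] class_id=NULL → no match; dropped.
- a[2] class_id=5 → 5 match(es) in b → 5 row(s).
- a[3] class_id=7 → 3 match(es) in b → 3 row(s).
- a[4] class_id=8 → 1 match(es) in b → 1 row(s).
- a[5] class_id=7 → 3 match(es) in b → 3 row(s).

Phys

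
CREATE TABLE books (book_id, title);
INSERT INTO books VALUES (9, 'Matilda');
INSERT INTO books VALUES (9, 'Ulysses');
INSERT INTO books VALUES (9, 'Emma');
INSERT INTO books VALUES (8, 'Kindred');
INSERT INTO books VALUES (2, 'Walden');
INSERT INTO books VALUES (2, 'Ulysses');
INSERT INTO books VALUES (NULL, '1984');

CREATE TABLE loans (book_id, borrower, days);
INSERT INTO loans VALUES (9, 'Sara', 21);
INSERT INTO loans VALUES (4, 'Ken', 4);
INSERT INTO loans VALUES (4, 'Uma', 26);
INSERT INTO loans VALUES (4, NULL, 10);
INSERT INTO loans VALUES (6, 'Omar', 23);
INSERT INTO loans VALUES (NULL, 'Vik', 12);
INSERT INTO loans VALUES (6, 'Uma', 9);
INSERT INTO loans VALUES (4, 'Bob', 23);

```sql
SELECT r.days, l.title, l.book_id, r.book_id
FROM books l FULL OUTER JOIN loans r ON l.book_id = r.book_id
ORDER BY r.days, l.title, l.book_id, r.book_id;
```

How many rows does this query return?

14

FULL OUTER JOIN keeps every row from both sides; unmatched rows get NULL for the other side's columns.
Matching on l.book_id = r.book_id. A NULL in a compared column never satisfies the condition.
Matched pairs: 3; unmatched l rows kept: 4; unmatched r rows kept: 7.
Total: 3 matched + 11 padded = 14 rows.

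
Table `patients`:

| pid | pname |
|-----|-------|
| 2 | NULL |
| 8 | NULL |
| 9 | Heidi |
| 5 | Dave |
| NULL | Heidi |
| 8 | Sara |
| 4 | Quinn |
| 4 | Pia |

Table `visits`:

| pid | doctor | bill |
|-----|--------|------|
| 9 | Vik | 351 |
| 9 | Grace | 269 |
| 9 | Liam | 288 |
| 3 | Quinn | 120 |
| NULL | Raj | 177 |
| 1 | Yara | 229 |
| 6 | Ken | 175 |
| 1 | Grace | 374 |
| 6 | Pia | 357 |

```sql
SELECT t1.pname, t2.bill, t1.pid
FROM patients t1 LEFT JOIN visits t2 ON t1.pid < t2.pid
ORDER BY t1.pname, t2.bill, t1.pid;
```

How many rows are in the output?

LEFT JOIN keeps every row from `patients`; unmatched rows get NULL for `visits`'s columns.
Matching on t1.pid < t2.pid. A NULL in a compared column never satisfies the condition.
Matched pairs: 27; unmatched t1 rows kept: 2.
Total: 27 matched + 2 padded = 29 rows.

29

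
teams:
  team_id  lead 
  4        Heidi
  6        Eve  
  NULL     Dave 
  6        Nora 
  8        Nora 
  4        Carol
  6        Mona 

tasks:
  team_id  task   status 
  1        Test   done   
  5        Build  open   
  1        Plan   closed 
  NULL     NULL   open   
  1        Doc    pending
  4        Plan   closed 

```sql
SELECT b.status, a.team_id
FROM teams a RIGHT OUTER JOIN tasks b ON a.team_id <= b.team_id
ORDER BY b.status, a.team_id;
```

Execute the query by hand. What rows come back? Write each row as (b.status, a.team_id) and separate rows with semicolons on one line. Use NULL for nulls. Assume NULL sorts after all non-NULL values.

(closed, 4); (closed, 4); (closed, NULL); (done, NULL); (open, 4); (open, 4); (open, NULL); (pending, NULL)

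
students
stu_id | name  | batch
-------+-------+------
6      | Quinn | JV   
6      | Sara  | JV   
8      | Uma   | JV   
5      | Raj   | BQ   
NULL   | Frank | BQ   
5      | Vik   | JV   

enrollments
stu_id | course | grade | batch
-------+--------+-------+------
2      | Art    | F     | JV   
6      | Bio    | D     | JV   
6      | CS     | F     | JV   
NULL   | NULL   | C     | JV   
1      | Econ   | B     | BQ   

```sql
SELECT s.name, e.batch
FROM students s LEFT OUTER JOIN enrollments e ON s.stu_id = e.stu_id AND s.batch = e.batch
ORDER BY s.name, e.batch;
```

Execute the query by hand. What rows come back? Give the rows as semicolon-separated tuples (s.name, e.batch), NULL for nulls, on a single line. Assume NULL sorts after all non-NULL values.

(Frank, NULL); (Quinn, JV); (Quinn, JV); (Raj, NULL); (Sara, JV); (Sara, JV); (Uma, NULL); (Vik, NULL)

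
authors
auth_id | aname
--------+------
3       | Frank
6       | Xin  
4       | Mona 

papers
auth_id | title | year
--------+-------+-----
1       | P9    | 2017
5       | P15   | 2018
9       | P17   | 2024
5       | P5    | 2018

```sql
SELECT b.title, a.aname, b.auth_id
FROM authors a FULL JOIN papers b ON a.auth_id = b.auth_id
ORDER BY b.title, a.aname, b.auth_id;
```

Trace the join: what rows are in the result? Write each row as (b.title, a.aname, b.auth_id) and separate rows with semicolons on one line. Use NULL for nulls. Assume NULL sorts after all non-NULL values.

(P15, NULL, 5); (P17, NULL, 9); (P5, NULL, 5); (P9, NULL, 1); (NULL, Frank, NULL); (NULL, Mona, NULL); (NULL, Xin, NULL)

FULL OUTER JOIN keeps every row from both sides; unmatched rows get NULL for the other side's columns.
Matching on a.auth_id = b.auth_id.
Matched pairs: 0; unmatched a rows kept: 3; unmatched b rows kept: 4.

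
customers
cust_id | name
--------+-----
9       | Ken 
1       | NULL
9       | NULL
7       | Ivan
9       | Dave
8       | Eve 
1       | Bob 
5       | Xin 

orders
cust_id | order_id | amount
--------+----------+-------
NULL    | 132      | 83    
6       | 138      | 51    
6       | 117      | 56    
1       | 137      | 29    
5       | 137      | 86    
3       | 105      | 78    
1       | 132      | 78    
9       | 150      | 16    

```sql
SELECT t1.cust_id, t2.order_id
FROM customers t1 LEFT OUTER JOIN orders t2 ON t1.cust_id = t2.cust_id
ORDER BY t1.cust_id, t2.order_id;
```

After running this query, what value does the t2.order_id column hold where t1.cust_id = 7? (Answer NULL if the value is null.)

NULL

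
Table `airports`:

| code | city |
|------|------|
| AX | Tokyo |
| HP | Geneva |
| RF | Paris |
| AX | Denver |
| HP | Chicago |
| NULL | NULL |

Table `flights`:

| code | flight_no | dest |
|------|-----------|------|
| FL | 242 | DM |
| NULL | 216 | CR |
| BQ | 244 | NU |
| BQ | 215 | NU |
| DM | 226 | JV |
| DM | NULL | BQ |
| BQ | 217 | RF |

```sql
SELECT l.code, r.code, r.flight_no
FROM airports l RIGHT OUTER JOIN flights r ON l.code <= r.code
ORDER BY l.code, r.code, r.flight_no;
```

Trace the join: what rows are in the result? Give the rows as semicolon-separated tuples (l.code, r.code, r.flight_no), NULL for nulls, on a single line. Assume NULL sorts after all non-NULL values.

(AX, BQ, 215); (AX, BQ, 215); (AX, BQ, 217); (AX, BQ, 217); (AX, BQ, 244); (AX, BQ, 244); (AX, DM, 226); (AX, DM, 226); (AX, DM, NULL); (AX, DM, NULL); (AX, FL, 242); (AX, FL, 242); (NULL, NULL, 216)

RIGHT JOIN keeps every row from `flights`; unmatched rows get NULL for `airports`'s columns.
Matching on l.code <= r.code. A NULL in a compared column never satisfies the condition.
- l[0] code=AX → 6 match(es) in r → 6 row(s).
- l[1] code=HP → no match.
- l[2] code=RF → no match.
- l[3] code=AX → 6 match(es) in r → 6 row(s).
- l[4] code=HP → no match.
- l[5] code=NULL → no match.
- 1 r row(s) had no l match → kept, l columns NULL.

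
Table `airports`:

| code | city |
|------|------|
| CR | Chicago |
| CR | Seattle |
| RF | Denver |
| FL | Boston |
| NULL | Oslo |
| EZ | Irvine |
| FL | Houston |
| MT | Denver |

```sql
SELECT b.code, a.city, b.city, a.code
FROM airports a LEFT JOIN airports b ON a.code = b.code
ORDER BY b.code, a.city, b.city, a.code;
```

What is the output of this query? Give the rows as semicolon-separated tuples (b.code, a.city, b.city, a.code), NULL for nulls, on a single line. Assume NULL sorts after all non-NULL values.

LEFT JOIN keeps every row from `airports a`; unmatched rows get NULL for `airports b`'s columns.
Matching on a.code = b.code. A NULL in a compared column never satisfies the condition.
- code=CR: 2 matching b row(s), so 2 row(s) emitted.
- code=CR: 2 matching b row(s), so 2 row(s) emitted.
- code=RF: 1 matching b row(s), so 1 row(s) emitted.
- code=FL: 2 matching b row(s), so 2 row(s) emitted.
- code=NULL: no b row matches, row kept with b columns NULL.
- code=EZ: 1 matching b row(s), so 1 row(s) emitted.
- code=FL: 2 matching b row(s), so 2 row(s) emitted.
- code=MT: 1 matching b row(s), so 1 row(s) emitted.

(CR, Chicago, Chicago, CR); (CR, Chicago, Seattle, CR); (CR, Seattle, Chicago, CR); (CR, Seattle, Seattle, CR); (EZ, Irvine, Irvine, EZ); (FL, Boston, Boston, FL); (FL, Boston, Houston, FL); (FL, Houston, Boston, FL); (FL, Houston, Houston, FL); (MT, Denver, Denver, MT); (RF, Denver, Denver, RF); (NULL, Oslo, NULL, NULL)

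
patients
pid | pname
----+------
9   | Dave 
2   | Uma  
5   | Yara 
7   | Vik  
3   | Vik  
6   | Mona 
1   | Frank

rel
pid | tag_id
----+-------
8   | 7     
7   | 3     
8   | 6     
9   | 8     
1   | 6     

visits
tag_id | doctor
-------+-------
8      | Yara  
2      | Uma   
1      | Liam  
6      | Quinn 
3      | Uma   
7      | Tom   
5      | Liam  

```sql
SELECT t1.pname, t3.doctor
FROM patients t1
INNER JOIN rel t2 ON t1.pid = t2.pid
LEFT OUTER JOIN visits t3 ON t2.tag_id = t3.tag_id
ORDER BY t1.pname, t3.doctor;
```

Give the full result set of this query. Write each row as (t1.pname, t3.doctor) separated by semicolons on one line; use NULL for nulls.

(Dave, Yara); (Frank, Quinn); (Vik, Uma)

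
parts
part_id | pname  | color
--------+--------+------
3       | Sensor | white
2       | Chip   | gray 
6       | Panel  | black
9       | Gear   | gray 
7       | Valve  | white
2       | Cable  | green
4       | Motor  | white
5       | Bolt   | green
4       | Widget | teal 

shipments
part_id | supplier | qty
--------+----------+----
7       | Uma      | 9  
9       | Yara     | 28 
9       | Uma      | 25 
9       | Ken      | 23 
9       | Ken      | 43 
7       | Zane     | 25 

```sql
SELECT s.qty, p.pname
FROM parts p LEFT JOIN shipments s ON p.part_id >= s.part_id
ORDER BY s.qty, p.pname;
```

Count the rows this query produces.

LEFT JOIN keeps every row from `parts`; unmatched rows get NULL for `shipments`'s columns.
Matching on p.part_id >= s.part_id.
- p row (part_id=3): no match → kept, s columns NULL.
- p row (part_id=2): no match → kept, s columns NULL.
- p row (part_id=6): no match → kept, s columns NULL.
- p row (part_id=9): matches 6 s row(s) → 6 output row(s).
- p row (part_id=7): matches 2 s row(s) → 2 output row(s).
- p row (part_id=2): no match → kept, s columns NULL.
- p row (part_id=4): no match → kept, s columns NULL.
- p row (part_id=5): no match → kept, s columns NULL.
- p row (part_id=4): no match → kept, s columns NULL.
Total: 8 matched + 7 padded = 15 rows.

15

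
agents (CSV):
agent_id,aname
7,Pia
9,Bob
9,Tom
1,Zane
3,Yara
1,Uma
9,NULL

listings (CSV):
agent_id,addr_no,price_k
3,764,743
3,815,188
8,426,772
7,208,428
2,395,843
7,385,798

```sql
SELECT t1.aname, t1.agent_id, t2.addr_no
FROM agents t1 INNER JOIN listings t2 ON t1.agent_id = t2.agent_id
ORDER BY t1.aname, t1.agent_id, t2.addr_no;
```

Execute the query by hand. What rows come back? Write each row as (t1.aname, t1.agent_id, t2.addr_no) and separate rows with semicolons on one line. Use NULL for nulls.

(Pia, 7, 208); (Pia, 7, 385); (Yara, 3, 764); (Yara, 3, 815)

INNER JOIN keeps only pairs where the ON condition holds.
Matching on t1.agent_id = t2.agent_id.
- t1[0] agent_id=7 → 2 match(es) in t2 → 2 row(s).
- t1[1] agent_id=9 → no match; dropped.
- t1[2] agent_id=9 → no match; dropped.
- t1[3] agent_id=1 → no match; dropped.
- t1[4] agent_id=3 → 2 match(es) in t2 → 2 row(s).
- t1[5] agent_id=1 → no match; dropped.
- t1[6] agent_id=9 → no match; dropped.
After projecting and ordering:
t1.aname | t1.agent_id | t2.addr_no
Pia | 7 | 208
Pia | 7 | 385
Yara | 3 | 764
Yara | 3 | 815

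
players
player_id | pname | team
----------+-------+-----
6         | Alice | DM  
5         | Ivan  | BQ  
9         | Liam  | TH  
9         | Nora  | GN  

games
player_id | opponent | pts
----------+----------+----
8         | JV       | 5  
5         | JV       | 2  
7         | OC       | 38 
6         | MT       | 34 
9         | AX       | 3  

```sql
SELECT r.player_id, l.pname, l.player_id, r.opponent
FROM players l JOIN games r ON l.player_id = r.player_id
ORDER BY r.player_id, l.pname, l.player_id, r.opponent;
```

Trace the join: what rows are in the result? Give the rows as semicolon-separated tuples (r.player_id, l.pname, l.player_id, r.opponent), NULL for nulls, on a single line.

INNER JOIN keeps only pairs where the ON condition holds.
Matching on l.player_id = r.player_id.
Matched pairs: 4.

(5, Ivan, 5, JV); (6, Alice, 6, MT); (9, Liam, 9, AX); (9, Nora, 9, AX)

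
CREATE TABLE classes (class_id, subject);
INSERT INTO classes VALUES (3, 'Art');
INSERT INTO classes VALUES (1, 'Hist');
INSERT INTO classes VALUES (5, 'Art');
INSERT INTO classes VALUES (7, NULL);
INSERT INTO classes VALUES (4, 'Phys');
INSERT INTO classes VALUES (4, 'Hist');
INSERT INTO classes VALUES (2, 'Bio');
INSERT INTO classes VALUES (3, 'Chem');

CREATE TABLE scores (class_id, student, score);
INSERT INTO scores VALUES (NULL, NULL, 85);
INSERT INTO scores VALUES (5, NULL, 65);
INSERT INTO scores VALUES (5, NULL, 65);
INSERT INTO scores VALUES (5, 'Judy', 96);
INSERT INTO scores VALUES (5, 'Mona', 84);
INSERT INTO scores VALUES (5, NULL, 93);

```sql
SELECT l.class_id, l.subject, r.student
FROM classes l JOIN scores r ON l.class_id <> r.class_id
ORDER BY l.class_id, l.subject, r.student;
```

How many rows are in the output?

35

INNER JOIN keeps only pairs where the ON condition holds.
Matching on l.class_id <> r.class_id. A NULL in a compared column never satisfies the condition.
- l row (class_id=3): matches 5 r row(s) → 5 output row(s).
- l row (class_id=1): matches 5 r row(s) → 5 output row(s).
- l row (class_id=5): no match → dropped.
- l row (class_id=7): matches 5 r row(s) → 5 output row(s).
- l row (class_id=4): matches 5 r row(s) → 5 output row(s).
- l row (class_id=4): matches 5 r row(s) → 5 output row(s).
- l row (class_id=2): matches 5 r row(s) → 5 output row(s).
- l row (class_id=3): matches 5 r row(s) → 5 output row(s).
Total: 35 rows.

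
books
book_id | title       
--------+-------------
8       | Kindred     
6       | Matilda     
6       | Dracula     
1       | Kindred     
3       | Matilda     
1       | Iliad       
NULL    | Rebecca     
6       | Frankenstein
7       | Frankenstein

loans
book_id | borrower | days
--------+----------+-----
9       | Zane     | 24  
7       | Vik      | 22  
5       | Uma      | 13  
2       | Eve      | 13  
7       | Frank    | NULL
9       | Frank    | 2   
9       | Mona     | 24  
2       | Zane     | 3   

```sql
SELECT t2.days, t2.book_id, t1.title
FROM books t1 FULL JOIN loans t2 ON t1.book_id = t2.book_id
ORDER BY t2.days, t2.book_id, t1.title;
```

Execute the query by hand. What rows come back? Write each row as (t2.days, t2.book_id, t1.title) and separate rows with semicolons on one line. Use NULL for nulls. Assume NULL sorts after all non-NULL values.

(2, 9, NULL); (3, 2, NULL); (13, 2, NULL); (13, 5, NULL); (22, 7, Frankenstein); (24, 9, NULL); (24, 9, NULL); (NULL, 7, Frankenstein); (NULL, NULL, Dracula); (NULL, NULL, Frankenstein); (NULL, NULL, Iliad); (NULL, NULL, Kindred); (NULL, NULL, Kindred); (NULL, NULL, Matilda); (NULL, NULL, Matilda); (NULL, NULL, Rebecca)

FULL OUTER JOIN keeps every row from both sides; unmatched rows get NULL for the other side's columns.
Matching on t1.book_id = t2.book_id. A NULL in a compared column never satisfies the condition.
- t1[0] book_id=8 → no match; kept with NULLs on the t2 side.
- t1[1] book_id=6 → no match; kept with NULLs on the t2 side.
- t1[2] book_id=6 → no match; kept with NULLs on the t2 side.
- t1[3] book_id=1 → no match; kept with NULLs on the t2 side.
- t1[4] book_id=3 → no match; kept with NULLs on the t2 side.
- t1[5] book_id=1 → no match; kept with NULLs on the t2 side.
- t1[6] book_id=NULL → no match; kept with NULLs on the t2 side.
- t1[7] book_id=6 → no match; kept with NULLs on the t2 side.
- t1[8] book_id=7 → 2 match(es) in t2 → 2 row(s).
- 6 row(s) from t2 found no t1 partner → padded with NULL.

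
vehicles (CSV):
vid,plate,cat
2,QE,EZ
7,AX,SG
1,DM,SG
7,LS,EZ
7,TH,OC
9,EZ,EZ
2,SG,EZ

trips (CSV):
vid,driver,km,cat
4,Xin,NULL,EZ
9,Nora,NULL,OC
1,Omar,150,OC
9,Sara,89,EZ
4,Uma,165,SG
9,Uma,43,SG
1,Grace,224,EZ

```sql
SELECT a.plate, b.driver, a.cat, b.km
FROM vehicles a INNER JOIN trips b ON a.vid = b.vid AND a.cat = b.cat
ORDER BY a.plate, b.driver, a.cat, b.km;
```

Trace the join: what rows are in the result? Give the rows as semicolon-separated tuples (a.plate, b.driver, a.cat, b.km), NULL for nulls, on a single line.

INNER JOIN keeps only pairs where the ON condition holds.
Matching on a.vid = b.vid AND a.cat = b.cat.
- a row (vid=2, cat=EZ): no match → dropped.
- a row (vid=7, cat=SG): no match → dropped.
- a row (vid=1, cat=SG): no match → dropped.
- a row (vid=7, cat=EZ): no match → dropped.
- a row (vid=7, cat=OC): no match → dropped.
- a row (vid=9, cat=EZ): matches 1 b row(s) → 1 output row(s).
- a row (vid=2, cat=EZ): no match → dropped.
After projecting and ordering:
a.plate | b.driver | a.cat | b.km
EZ | Sara | EZ | 89

(EZ, Sara, EZ, 89)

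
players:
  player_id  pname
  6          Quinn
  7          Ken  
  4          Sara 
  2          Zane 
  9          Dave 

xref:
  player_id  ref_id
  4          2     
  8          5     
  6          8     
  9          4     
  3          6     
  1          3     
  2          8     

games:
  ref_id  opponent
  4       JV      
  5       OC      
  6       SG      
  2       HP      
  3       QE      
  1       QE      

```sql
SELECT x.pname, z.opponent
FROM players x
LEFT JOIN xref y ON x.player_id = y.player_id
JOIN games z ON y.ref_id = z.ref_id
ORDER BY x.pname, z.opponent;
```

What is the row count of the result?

Step 1 — x LEFT JOIN y on player_id → 5 row(s).
Then INNER JOIN `games z` on ref_id: keep only rows whose y.ref_id appears in z.
Result: 2 row(s).

2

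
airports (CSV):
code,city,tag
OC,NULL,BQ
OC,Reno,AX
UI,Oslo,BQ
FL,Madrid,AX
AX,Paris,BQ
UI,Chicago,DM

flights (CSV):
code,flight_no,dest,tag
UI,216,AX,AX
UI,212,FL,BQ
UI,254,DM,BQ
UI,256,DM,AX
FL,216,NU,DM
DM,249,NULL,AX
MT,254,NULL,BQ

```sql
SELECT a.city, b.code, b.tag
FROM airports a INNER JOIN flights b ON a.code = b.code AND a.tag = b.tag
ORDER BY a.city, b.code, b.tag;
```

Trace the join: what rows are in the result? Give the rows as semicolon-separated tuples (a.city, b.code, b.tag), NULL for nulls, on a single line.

INNER JOIN keeps only pairs where the ON condition holds.
Matching on a.code = b.code AND a.tag = b.tag.
Matched pairs: 2.

(Oslo, UI, BQ); (Oslo, UI, BQ)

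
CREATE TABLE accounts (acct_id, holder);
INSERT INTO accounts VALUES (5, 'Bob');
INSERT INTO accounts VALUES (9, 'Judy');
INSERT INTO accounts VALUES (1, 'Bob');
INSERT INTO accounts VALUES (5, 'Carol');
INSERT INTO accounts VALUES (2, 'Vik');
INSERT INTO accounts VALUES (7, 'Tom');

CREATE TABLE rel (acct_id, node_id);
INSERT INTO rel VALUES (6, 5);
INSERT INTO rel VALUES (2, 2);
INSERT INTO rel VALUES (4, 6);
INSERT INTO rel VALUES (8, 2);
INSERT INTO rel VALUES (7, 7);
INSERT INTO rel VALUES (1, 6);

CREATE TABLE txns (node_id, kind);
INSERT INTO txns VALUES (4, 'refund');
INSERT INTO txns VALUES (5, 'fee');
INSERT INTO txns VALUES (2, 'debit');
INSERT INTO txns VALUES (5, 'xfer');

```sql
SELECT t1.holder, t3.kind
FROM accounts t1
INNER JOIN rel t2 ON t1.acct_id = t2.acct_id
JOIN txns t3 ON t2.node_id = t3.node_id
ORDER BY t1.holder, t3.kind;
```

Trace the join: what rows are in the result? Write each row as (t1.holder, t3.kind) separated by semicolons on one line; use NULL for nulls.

Step 1 — t1 INNER JOIN t2 on acct_id → 3 row(s).
Then INNER JOIN `txns t3` on node_id: keep only rows whose t2.node_id appears in t3.

(Vik, debit)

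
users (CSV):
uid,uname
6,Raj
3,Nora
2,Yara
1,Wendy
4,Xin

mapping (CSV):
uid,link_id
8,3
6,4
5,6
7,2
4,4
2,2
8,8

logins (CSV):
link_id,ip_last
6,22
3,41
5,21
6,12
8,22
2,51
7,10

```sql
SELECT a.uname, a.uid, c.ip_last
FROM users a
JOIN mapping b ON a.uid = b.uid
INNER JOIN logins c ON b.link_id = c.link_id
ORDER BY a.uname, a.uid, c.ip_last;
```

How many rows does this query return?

Joins associate left-to-right: users INNER JOIN mapping on uid gives 3 intermediate row(s).
Then INNER JOIN `logins c` on link_id: keep only rows whose b.link_id appears in c.
Result: 1 row(s).

1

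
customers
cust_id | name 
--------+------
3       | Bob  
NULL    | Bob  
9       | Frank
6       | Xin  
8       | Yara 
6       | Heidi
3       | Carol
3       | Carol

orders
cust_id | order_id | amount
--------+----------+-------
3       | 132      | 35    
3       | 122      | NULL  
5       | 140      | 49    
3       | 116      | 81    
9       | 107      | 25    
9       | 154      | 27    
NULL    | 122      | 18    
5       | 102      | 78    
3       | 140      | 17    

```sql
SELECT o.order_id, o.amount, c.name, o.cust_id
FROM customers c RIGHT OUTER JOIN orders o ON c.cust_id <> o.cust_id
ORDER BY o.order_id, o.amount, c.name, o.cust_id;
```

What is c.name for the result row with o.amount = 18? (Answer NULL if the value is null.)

RIGHT JOIN keeps every row from `orders`; unmatched rows get NULL for `customers`'s columns.
Matching on c.cust_id <> o.cust_id. A NULL in a compared column never satisfies the condition.
- c[0] cust_id=3 → 4 match(es) in o → 4 row(s).
- c[1] cust_id=NULL → no match.
- c[2] cust_id=9 → 6 match(es) in o → 6 row(s).
- c[3] cust_id=6 → 8 match(es) in o → 8 row(s).
- c[4] cust_id=8 → 8 match(es) in o → 8 row(s).
- c[5] cust_id=6 → 8 match(es) in o → 8 row(s).
- c[6] cust_id=3 → 4 match(es) in o → 4 row(s).
- c[7] cust_id=3 → 4 match(es) in o → 4 row(s).
- 1 row(s) from o found no c partner → padded with NULL.

NULL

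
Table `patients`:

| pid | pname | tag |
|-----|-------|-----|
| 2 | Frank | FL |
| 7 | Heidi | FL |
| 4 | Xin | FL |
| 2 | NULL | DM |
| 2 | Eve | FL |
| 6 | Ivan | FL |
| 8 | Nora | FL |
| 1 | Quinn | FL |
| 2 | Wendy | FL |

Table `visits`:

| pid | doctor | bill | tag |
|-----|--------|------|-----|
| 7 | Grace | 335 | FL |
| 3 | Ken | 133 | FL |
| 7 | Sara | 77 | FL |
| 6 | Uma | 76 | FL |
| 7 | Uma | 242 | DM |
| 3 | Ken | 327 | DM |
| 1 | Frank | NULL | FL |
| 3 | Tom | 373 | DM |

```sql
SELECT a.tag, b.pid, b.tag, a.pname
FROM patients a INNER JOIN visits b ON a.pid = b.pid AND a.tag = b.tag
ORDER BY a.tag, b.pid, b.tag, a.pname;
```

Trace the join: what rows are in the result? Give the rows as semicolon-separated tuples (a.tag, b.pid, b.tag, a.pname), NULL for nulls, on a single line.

(FL, 1, FL, Quinn); (FL, 6, FL, Ivan); (FL, 7, FL, Heidi); (FL, 7, FL, Heidi)

INNER JOIN keeps only pairs where the ON condition holds.
Matching on a.pid = b.pid AND a.tag = b.tag.
- pid=2, tag=FL: no matching b row, dropped.
- pid=7, tag=FL: 2 matching b row(s), so 2 row(s) emitted.
- pid=4, tag=FL: no matching b row, dropped.
- pid=2, tag=DM: no matching b row, dropped.
- pid=2, tag=FL: no matching b row, dropped.
- pid=6, tag=FL: 1 matching b row(s), so 1 row(s) emitted.
- pid=8, tag=FL: no matching b row, dropped.
- pid=1, tag=FL: 1 matching b row(s), so 1 row(s) emitted.
- pid=2, tag=FL: no matching b row, dropped.
After projecting and ordering:
a.tag | b.pid | b.tag | a.pname
FL | 1 | FL | Quinn
FL | 6 | FL | Ivan
FL | 7 | FL | Heidi
FL | 7 | FL | Heidi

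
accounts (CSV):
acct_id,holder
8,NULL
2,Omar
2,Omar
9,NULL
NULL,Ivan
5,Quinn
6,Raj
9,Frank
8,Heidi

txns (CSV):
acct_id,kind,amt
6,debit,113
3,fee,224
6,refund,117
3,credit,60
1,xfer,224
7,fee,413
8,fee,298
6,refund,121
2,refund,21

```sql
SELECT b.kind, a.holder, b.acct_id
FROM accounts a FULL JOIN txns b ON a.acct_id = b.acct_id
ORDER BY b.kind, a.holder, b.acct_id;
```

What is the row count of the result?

FULL OUTER JOIN keeps every row from both sides; unmatched rows get NULL for the other side's columns.
Matching on a.acct_id = b.acct_id. A NULL in a compared column never satisfies the condition.
Matched pairs: 7; unmatched a rows kept: 4; unmatched b rows kept: 4.
Total: 7 matched + 8 padded = 15 rows.

15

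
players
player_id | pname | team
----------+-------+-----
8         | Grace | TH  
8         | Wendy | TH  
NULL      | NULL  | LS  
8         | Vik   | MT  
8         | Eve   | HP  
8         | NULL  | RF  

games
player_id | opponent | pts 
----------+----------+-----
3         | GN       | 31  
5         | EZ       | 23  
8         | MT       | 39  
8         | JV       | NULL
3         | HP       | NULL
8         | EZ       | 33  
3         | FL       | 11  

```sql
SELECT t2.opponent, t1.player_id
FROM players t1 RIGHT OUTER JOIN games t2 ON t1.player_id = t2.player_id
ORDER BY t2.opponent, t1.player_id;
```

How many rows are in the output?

19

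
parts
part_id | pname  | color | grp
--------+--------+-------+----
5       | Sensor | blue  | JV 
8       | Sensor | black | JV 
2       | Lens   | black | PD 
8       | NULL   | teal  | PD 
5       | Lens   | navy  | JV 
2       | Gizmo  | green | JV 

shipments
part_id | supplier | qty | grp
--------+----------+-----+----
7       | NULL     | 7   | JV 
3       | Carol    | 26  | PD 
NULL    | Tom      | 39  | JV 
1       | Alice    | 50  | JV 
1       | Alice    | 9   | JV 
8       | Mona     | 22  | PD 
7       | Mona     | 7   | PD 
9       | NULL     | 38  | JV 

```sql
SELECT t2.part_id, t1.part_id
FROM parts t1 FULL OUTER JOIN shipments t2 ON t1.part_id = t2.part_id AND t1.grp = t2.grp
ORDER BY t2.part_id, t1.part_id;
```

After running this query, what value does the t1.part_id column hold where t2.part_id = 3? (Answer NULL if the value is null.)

FULL OUTER JOIN keeps every row from both sides; unmatched rows get NULL for the other side's columns.
Matching on t1.part_id = t2.part_id AND t1.grp = t2.grp. A NULL in a compared column never satisfies the condition.
- t1[0] part_id=5, grp=JV → no match; kept with NULLs on the t2 side.
- t1[1] part_id=8, grp=JV → no match; kept with NULLs on the t2 side.
- t1[2] part_id=2, grp=PD → no match; kept with NULLs on the t2 side.
- t1[3] part_id=8, grp=PD → 1 match(es) in t2 → 1 row(s).
- t1[4] part_id=5, grp=JV → no match; kept with NULLs on the t2 side.
- t1[5] part_id=2, grp=JV → no match; kept with NULLs on the t2 side.
- 7 t2 row(s) had no t1 match → kept, t1 columns NULL.

NULL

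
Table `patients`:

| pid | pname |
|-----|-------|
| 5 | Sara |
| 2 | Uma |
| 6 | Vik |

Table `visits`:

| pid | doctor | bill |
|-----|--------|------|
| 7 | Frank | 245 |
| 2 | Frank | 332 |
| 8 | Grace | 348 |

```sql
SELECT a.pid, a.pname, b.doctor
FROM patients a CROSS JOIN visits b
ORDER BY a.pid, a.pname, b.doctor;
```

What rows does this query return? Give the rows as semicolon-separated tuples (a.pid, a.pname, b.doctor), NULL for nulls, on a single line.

CROSS JOIN pairs every row of `patients` with every row of `visits`: 3 × 3 = 9 rows.

(2, Uma, Frank); (2, Uma, Frank); (2, Uma, Grace); (5, Sara, Frank); (5, Sara, Frank); (5, Sara, Grace); (6, Vik, Frank); (6, Vik, Frank); (6, Vik, Grace)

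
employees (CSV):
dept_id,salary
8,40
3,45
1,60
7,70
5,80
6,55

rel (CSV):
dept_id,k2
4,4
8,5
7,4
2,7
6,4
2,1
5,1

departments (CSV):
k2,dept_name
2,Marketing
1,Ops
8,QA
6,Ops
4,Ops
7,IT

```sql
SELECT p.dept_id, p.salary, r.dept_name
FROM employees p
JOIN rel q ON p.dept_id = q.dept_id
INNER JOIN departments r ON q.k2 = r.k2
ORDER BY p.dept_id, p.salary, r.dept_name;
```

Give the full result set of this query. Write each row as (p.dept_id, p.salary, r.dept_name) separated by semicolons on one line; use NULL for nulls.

Step 1 — p INNER JOIN q on dept_id → 4 row(s).
Then INNER JOIN `departments r` on k2: keep only rows whose q.k2 appears in r.

(5, 80, Ops); (6, 55, Ops); (7, 70, Ops)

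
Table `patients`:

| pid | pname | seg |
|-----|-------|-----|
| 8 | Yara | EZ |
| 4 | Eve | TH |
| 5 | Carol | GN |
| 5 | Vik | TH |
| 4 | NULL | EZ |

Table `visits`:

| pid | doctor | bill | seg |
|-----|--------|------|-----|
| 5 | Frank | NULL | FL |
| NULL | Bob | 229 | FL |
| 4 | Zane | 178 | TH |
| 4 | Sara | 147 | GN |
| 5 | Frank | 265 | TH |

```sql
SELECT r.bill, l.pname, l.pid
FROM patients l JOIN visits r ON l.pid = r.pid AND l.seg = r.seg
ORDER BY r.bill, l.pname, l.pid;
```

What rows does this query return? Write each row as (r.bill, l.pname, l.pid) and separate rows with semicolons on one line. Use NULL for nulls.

INNER JOIN keeps only pairs where the ON condition holds.
Matching on l.pid = r.pid AND l.seg = r.seg. A NULL in a compared column never satisfies the condition.
- l (pid=8, seg=EZ) has no partner → excluded.
- l (pid=4, seg=TH) pairs with 1 row(s) of r.
- l (pid=5, seg=GN) has no partner → excluded.
- l (pid=5, seg=TH) pairs with 1 row(s) of r.
- l (pid=4, seg=EZ) has no partner → excluded.
After projecting and ordering:
r.bill | l.pname | l.pid
178 | Eve | 4
265 | Vik | 5

(178, Eve, 4); (265, Vik, 5)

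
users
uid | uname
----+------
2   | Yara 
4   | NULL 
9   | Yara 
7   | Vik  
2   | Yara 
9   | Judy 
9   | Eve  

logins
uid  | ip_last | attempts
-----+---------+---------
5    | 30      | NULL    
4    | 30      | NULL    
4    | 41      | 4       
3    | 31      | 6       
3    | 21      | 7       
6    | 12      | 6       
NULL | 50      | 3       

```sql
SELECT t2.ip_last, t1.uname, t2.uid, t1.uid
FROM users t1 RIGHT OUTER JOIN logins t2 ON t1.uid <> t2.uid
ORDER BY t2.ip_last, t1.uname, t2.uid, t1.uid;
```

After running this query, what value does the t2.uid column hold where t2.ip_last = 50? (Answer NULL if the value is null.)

NULL

RIGHT JOIN keeps every row from `logins`; unmatched rows get NULL for `users`'s columns.
Matching on t1.uid <> t2.uid. A NULL in a compared column never satisfies the condition.
Matched pairs: 40; unmatched t2 rows kept: 1.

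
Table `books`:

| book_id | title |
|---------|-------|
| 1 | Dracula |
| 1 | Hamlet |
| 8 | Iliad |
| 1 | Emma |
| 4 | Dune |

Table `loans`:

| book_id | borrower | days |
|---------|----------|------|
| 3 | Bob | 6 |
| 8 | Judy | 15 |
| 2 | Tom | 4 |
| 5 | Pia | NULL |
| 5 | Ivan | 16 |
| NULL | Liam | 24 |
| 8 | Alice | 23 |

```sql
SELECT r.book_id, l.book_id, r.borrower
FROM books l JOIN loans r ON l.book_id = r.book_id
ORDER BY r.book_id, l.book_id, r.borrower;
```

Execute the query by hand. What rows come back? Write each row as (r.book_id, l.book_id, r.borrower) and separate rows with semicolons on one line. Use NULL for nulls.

(8, 8, Alice); (8, 8, Judy)

INNER JOIN keeps only pairs where the ON condition holds.
Matching on l.book_id = r.book_id. A NULL in a compared column never satisfies the condition.
- l row (book_id=1): no match → dropped.
- l row (book_id=1): no match → dropped.
- l row (book_id=8): matches 2 r row(s) → 2 output row(s).
- l row (book_id=1): no match → dropped.
- l row (book_id=4): no match → dropped.
After projecting and ordering:
r.book_id | l.book_id | r.borrower
8 | 8 | Alice
8 | 8 | Judy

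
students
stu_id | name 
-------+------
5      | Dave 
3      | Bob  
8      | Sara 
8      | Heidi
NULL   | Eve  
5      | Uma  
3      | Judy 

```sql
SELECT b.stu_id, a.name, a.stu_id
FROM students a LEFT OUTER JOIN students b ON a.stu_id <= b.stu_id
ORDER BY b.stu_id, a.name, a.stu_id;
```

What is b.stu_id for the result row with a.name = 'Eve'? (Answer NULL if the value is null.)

NULL

LEFT JOIN keeps every row from `students a`; unmatched rows get NULL for `students b`'s columns.
Matching on a.stu_id <= b.stu_id. A NULL in a compared column never satisfies the condition.
- a row (stu_id=5): matches 4 b row(s) → 4 output row(s).
- a row (stu_id=3): matches 6 b row(s) → 6 output row(s).
- a row (stu_id=8): matches 2 b row(s) → 2 output row(s).
- a row (stu_id=8): matches 2 b row(s) → 2 output row(s).
- a row (stu_id=NULL): no match → kept, b columns NULL.
- a row (stu_id=5): matches 4 b row(s) → 4 output row(s).
- a row (stu_id=3): matches 6 b row(s) → 6 output row(s).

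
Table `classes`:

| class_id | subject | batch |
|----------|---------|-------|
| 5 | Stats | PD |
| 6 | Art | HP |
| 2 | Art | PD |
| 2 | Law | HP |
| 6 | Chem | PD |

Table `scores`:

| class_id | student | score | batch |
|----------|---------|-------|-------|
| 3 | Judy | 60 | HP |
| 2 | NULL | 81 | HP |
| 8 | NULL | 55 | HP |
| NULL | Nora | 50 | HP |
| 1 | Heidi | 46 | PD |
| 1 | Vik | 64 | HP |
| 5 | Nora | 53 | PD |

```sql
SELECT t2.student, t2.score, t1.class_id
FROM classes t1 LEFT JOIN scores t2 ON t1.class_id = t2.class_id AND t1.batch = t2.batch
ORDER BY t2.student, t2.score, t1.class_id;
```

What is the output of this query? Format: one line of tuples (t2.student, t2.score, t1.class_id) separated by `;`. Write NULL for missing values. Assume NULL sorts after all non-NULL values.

(Nora, 53, 5); (NULL, 81, 2); (NULL, NULL, 2); (NULL, NULL, 6); (NULL, NULL, 6)

LEFT JOIN keeps every row from `classes`; unmatched rows get NULL for `scores`'s columns.
Matching on t1.class_id = t2.class_id AND t1.batch = t2.batch. A NULL in a compared column never satisfies the condition.
- t1 (class_id=5, batch=PD) pairs with 1 row(s) of t2.
- t1 (class_id=6, batch=HP) has no partner → padded with NULL.
- t1 (class_id=2, batch=PD) has no partner → padded with NULL.
- t1 (class_id=2, batch=HP) pairs with 1 row(s) of t2.
- t1 (class_id=6, batch=PD) has no partner → padded with NULL.
After projecting and ordering:
t2.student | t2.score | t1.class_id
Nora | 53 | 5
NULL | 81 | 2
NULL | NULL | 2
NULL | NULL | 6
NULL | NULL | 6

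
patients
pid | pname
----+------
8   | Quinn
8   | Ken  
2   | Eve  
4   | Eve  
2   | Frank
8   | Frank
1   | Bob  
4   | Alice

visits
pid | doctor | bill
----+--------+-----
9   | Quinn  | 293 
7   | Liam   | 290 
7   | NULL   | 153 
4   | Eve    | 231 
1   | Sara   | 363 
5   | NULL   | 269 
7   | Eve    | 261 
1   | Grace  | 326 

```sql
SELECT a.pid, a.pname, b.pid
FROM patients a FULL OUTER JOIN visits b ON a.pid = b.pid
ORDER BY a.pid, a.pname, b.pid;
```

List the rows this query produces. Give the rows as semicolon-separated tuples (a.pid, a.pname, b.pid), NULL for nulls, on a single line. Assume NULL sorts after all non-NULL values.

FULL OUTER JOIN keeps every row from both sides; unmatched rows get NULL for the other side's columns.
Matching on a.pid = b.pid.
- a row (pid=8): no match → kept, b columns NULL.
- a row (pid=8): no match → kept, b columns NULL.
- a row (pid=2): no match → kept, b columns NULL.
- a row (pid=4): matches 1 b row(s) → 1 output row(s).
- a row (pid=2): no match → kept, b columns NULL.
- a row (pid=8): no match → kept, b columns NULL.
- a row (pid=1): matches 2 b row(s) → 2 output row(s).
- a row (pid=4): matches 1 b row(s) → 1 output row(s).
- 5 b row(s) had no a match → kept, a columns NULL.

(1, Bob, 1); (1, Bob, 1); (2, Eve, NULL); (2, Frank, NULL); (4, Alice, 4); (4, Eve, 4); (8, Frank, NULL); (8, Ken, NULL); (8, Quinn, NULL); (NULL, NULL, 5); (NULL, NULL, 7); (NULL, NULL, 7); (NULL, NULL, 7); (NULL, NULL, 9)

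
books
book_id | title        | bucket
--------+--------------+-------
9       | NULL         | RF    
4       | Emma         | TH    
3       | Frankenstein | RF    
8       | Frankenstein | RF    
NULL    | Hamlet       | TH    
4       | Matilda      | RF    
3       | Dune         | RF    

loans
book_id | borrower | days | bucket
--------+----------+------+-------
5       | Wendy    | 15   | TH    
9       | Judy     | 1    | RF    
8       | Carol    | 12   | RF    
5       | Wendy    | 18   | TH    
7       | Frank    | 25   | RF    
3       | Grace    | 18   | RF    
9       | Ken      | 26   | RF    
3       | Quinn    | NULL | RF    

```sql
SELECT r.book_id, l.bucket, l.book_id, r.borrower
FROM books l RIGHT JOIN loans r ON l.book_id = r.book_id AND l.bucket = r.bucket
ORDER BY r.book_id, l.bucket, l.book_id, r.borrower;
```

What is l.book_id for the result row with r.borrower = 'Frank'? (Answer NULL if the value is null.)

NULL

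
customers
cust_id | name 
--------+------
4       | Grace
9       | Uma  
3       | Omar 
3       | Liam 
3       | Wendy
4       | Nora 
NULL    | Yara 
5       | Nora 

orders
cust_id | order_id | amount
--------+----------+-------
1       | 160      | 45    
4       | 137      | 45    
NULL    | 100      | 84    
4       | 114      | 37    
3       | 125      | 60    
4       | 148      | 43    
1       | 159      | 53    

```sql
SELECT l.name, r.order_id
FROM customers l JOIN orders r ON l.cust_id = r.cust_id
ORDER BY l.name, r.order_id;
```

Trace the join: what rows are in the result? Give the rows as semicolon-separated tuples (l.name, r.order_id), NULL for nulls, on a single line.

(Grace, 114); (Grace, 137); (Grace, 148); (Liam, 125); (Nora, 114); (Nora, 137); (Nora, 148); (Omar, 125); (Wendy, 125)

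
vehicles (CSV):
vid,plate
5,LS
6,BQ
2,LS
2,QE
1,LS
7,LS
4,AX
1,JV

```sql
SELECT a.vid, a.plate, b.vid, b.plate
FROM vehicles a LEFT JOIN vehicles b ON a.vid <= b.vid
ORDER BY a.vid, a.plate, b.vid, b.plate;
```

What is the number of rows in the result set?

LEFT JOIN keeps every row from `vehicles a`; unmatched rows get NULL for `vehicles b`'s columns.
Matching on a.vid <= b.vid.
Matched pairs: 38; unmatched a rows kept: 0.
Total: 38 rows.

38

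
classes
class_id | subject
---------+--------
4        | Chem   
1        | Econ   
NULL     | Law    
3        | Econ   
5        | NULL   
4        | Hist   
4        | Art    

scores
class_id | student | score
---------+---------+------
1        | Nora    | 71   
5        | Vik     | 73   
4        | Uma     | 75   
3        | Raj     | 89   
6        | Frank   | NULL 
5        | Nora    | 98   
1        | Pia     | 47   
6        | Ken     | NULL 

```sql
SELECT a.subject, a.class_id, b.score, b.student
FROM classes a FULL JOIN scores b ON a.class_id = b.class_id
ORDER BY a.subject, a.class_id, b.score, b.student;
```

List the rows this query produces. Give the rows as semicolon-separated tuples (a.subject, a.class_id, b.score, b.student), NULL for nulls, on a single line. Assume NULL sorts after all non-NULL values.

(Art, 4, 75, Uma); (Chem, 4, 75, Uma); (Econ, 1, 47, Pia); (Econ, 1, 71, Nora); (Econ, 3, 89, Raj); (Hist, 4, 75, Uma); (Law, NULL, NULL, NULL); (NULL, 5, 73, Vik); (NULL, 5, 98, Nora); (NULL, NULL, NULL, Frank); (NULL, NULL, NULL, Ken)

FULL OUTER JOIN keeps every row from both sides; unmatched rows get NULL for the other side's columns.
Matching on a.class_id = b.class_id. A NULL in a compared column never satisfies the condition.
- a (class_id=4) pairs with 1 row(s) of b.
- a (class_id=1) pairs with 2 row(s) of b.
- a (class_id=NULL) has no partner → padded with NULL.
- a (class_id=3) pairs with 1 row(s) of b.
- a (class_id=5) pairs with 2 row(s) of b.
- a (class_id=4) pairs with 1 row(s) of b.
- a (class_id=4) pairs with 1 row(s) of b.
- plus 2 unmatched b row(s), each kept with NULL a columns.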